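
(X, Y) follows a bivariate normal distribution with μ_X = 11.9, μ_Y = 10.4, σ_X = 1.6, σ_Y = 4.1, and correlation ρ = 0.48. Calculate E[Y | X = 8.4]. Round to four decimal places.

6.0950

E[Y | X=x] = μ_Y + ρ(σ_Y/σ_X)(x − μ_X) for jointly normal variables.
E[Y | X=8.4] = 10.4 + (0.48)·(4.1/1.6)·(8.4 − (11.9)) = 10.4 + (1.23)·(-3.5) = 6.0950.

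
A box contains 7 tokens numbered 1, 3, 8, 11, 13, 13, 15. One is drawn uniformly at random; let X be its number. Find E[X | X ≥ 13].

P(X ≥ 13) = 3/7.
Σ over the event: 13·2/7 + 15·1/7 = 41/7.
E[X | X ≥ 13] = (41/7) / (3/7) = 41/3.

41/3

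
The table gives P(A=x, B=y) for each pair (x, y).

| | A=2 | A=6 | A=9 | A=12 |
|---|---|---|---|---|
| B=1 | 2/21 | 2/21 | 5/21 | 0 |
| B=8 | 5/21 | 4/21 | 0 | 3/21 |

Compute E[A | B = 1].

P(B = 1) = 3/7.
Summing A·P(A=x,B=y) over the conditioning event gives 61/21.
E[A | B = 1] = (61/21) / (3/7) = 61/9.

61/9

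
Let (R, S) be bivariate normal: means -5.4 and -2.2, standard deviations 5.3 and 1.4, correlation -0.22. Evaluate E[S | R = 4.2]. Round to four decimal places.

-2.7579

E[S | R=x] = μ_S + ρ(σ_S/σ_R)(x − μ_R) for jointly normal variables.
E[S | R=4.2] = -2.2 + (-0.22)·(1.4/5.3)·(4.2 − (-5.4)) = -2.2 + (-0.058113)·(9.6) = -2.7579.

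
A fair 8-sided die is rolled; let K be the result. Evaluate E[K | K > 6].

Given K > 6, K is equally likely to be any of {7, 8}.
E[K | K > 6] = (7 + 8) / 2 = 15/2.

15/2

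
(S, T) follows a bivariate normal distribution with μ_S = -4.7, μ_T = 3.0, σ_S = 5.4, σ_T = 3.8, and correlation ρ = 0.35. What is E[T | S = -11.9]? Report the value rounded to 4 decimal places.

1.2267

The regression of T on S has slope ρ·σ_T/σ_S and passes through (μ_S, μ_T).
E[T | S=-11.9] = 3.0 + (0.35)·(3.8/5.4)·(-11.9 − (-4.7)) = 3.0 + (0.246296)·(-7.2) = 1.2267.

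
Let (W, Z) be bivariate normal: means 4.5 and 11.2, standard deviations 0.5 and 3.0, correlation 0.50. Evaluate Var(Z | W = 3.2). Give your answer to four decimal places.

6.7500

The conditional variance in a bivariate normal is σ_Z²(1 − ρ²), independent of x.
Var(Z | W=3.2) = (3.0)²·(1 − (0.50)²) = 9·0.75 = 6.7500.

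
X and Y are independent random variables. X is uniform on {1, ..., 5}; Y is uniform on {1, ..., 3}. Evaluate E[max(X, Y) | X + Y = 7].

9/2

P(X + Y = 7) = 2/15.
Summing max(X,Y)·P(x,y) over outcomes with X + Y = 7 gives 3/5.
E[max(X, Y) | X + Y = 7] = (3/5) / (2/15) = 9/2.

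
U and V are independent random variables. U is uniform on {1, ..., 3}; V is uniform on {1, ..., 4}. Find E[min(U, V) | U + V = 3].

1

Outcomes with U + V = 3: (1,2), (2,1), each with probability 1/12.
E[min(U, V) | U + V = 3] = (1 + 1) / 2 = 1.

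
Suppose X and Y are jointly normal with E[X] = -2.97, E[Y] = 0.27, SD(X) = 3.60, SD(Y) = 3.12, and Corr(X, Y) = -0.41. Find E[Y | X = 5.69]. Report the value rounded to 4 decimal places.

The regression of Y on X has slope ρ·σ_Y/σ_X and passes through (μ_X, μ_Y).
E[Y | X=5.69] = 0.27 + (-0.41)·(3.12/3.60)·(5.69 − (-2.97)) = 0.27 + (-0.35533)·(8.66) = -2.8072.

-2.8072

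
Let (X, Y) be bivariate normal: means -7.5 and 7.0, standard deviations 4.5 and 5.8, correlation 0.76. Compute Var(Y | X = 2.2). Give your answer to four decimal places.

14.2095

The conditional variance in a bivariate normal is σ_Y²(1 − ρ²), independent of x.
Var(Y | X=2.2) = (5.8)²·(1 − (0.76)²) = 33.64·0.4224 = 14.2095.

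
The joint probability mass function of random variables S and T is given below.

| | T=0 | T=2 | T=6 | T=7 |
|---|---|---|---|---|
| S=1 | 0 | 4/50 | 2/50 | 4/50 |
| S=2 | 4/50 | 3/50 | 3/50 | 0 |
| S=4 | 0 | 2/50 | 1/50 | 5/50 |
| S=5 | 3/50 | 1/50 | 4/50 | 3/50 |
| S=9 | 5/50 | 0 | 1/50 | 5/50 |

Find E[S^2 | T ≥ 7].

564/17

P(T ≥ 7) = 17/50.
Summing S^2·P(S=x,T=y) over the conditioning event gives 282/25.
E[S^2 | T ≥ 7] = (282/25) / (17/50) = 564/17.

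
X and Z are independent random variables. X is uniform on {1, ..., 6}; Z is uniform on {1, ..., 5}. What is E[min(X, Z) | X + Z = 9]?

11/3

Outcomes with X + Z = 9: (4,5), (5,4), (6,3), each with probability 1/30.
E[min(X, Z) | X + Z = 9] = (4 + 4 + 3) / 3 = 11/3.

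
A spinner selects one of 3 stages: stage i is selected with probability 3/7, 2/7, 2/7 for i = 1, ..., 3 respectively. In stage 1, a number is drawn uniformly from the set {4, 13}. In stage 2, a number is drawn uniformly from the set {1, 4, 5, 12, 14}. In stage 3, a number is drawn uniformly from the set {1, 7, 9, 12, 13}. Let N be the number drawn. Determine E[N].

81/10

E[N | stage 1] = (4+13)/2 = 17/2.
E[N | stage 2] = (1+4+5+12+14)/5 = 36/5.
E[N | stage 3] = (1+7+9+12+13)/5 = 42/5.
E[N] = (3/7)·(17/2) + (2/7)·(36/5) + (2/7)·(42/5) = 81/10.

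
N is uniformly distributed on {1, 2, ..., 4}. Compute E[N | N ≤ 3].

Given N ≤ 3, N is equally likely to be any of {1, 2, 3}.
E[N | N ≤ 3] = (1 + 2 + 3) / 3 = 2.

2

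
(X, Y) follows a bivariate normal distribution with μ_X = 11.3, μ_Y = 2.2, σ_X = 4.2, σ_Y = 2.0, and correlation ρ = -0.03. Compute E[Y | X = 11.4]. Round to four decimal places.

The regression of Y on X has slope ρ·σ_Y/σ_X and passes through (μ_X, μ_Y).
E[Y | X=11.4] = 2.2 + (-0.03)·(2.0/4.2)·(11.4 − (11.3)) = 2.2 + (-0.014286)·(0.1) = 2.1986.

2.1986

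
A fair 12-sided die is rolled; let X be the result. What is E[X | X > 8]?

Given X > 8, X is equally likely to be any of {9, 10, 11, 12}.
E[X | X > 8] = (9 + 10 + 11 + 12) / 4 = 21/2.

21/2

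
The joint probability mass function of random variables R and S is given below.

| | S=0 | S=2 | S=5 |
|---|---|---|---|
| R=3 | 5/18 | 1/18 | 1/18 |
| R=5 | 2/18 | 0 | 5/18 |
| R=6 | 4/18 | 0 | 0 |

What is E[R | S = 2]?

3

P(S = 2) = 1/18.
Σ R·P over the event = 3·(1/18) = 1/6.
E[R | S = 2] = (1/6) / (1/18) = 3.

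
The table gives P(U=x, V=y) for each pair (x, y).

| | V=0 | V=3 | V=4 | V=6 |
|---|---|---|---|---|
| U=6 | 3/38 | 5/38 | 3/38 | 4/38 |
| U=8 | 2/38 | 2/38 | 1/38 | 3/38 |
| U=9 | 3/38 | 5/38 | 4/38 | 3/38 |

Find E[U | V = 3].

P(V = 3) = 6/19.
Σ U·P over the event = 6·(5/38) + 8·(2/38) + 9·(5/38) = 91/38.
E[U | V = 3] = (91/38) / (6/19) = 91/12.

91/12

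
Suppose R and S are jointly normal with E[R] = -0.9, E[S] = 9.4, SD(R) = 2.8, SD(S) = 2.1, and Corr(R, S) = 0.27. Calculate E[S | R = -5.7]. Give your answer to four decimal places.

8.4280

E[S | R=x] = μ_S + ρ(σ_S/σ_R)(x − μ_R) for jointly normal variables.
E[S | R=-5.7] = 9.4 + (0.27)·(2.1/2.8)·(-5.7 − (-0.9)) = 9.4 + (0.2025)·(-4.8) = 8.4280.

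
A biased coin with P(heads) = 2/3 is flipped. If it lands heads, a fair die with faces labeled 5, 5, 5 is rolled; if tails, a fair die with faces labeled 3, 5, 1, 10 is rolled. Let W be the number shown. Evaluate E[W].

59/12

E[W | heads] = (5+5+5)/3 = 5.
E[W | tails] = (3+5+1+10)/4 = 19/4.
E[W] = (2/3)·(5) + (1/3)·(19/4) = 59/12.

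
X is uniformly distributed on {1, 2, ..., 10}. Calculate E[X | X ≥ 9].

Given X ≥ 9, X is equally likely to be any of {9, 10}.
E[X | X ≥ 9] = (9 + 10) / 2 = 19/2.

19/2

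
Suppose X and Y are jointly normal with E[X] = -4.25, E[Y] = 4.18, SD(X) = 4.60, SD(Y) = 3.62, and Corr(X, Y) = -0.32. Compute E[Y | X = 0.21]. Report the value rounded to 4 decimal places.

3.0569

For a bivariate normal, E[Y | X=x] = μ_Y + ρ·(σ_Y/σ_X)·(x − μ_X).
E[Y | X=0.21] = 4.18 + (-0.32)·(3.62/4.60)·(0.21 − (-4.25)) = 4.18 + (-0.251826)·(4.46) = 3.0569.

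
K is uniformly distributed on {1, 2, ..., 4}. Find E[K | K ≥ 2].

Given K ≥ 2, K is equally likely to be any of {2, 3, 4}.
E[K | K ≥ 2] = (2 + 3 + 4) / 3 = 3.

3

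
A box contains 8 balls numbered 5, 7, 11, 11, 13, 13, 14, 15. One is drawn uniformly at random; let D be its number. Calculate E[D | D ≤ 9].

P(D ≤ 9) = 1/4.
Σ over the event: 5·1/8 + 7·1/8 = 3/2.
E[D | D ≤ 9] = (3/2) / (1/4) = 6.

6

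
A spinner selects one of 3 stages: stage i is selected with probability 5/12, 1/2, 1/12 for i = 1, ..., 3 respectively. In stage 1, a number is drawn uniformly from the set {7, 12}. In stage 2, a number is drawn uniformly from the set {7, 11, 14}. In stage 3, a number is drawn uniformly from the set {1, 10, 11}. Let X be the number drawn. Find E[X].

713/72

E[X | stage 1] = (7+12)/2 = 19/2.
E[X | stage 2] = (7+11+14)/3 = 32/3.
E[X | stage 3] = (1+10+11)/3 = 22/3.
By the law of total expectation,
E[X] = (5/12)·(19/2) + (1/2)·(32/3) + (1/12)·(22/3) = 713/72.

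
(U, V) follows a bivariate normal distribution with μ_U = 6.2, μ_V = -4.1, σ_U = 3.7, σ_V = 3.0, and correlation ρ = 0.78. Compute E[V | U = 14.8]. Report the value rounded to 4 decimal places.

1.3389

For a bivariate normal, E[V | U=x] = μ_V + ρ·(σ_V/σ_U)·(x − μ_U).
E[V | U=14.8] = -4.1 + (0.78)·(3.0/3.7)·(14.8 − (6.2)) = -4.1 + (0.63243)·(8.6) = 1.3389.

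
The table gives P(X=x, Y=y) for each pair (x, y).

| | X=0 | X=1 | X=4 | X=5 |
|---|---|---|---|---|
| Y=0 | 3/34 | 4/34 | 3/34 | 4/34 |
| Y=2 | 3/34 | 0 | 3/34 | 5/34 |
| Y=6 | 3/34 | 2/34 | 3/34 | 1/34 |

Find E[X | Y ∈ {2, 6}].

14/5

P(Y ∈ {2, 6}) = 10/17.
Σ X·P over the event = 0·(3/34) + 0·(3/34) + 1·(2/34) + 4·(3/34) + 4·(3/34) + 5·(5/34) + 5·(1/34) = 28/17.
E[X | Y ∈ {2, 6}] = (28/17) / (10/17) = 14/5.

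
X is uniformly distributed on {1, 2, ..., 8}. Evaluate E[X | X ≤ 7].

Given X ≤ 7, X is equally likely to be any of {1, 2, 3, 4, 5, 6, 7}.
E[X | X ≤ 7] = (1 + 2 + 3 + 4 + 5 + 6 + 7) / 7 = 4.

4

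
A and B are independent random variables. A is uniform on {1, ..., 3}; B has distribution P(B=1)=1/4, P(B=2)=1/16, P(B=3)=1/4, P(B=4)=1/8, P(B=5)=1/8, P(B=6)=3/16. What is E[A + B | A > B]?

P(A > B) = 3/16.
Summing (A+B)·P(x,y) over outcomes with A > B gives 11/16.
E[A + B | A > B] = (11/16) / (3/16) = 11/3.

11/3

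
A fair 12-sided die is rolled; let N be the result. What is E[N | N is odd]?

Given N is odd, N is equally likely to be any of {1, 3, 5, 7, 9, 11}.
E[N | N is odd] = (1 + 3 + 5 + 7 + 9 + 11) / 6 = 6.

6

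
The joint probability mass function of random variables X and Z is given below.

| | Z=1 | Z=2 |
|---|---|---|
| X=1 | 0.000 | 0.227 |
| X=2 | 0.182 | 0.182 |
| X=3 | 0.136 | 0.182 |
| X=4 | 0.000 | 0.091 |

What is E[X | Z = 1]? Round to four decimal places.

2.4277

P(Z = 1) = 0.318.
Summing X·P(X=x,Z=y) over the conditioning event gives 0.772.
E[X | Z = 1] = (0.772) / (0.318) = 2.4277.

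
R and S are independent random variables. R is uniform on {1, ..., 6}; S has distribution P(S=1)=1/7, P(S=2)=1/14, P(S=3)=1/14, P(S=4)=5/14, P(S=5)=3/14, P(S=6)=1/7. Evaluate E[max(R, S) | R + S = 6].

P(R + S = 6) = 1/7.
Summing max(R,S)·P(x,y) over outcomes with R + S = 6 gives 13/21.
E[max(R, S) | R + S = 6] = (13/21) / (1/7) = 13/3.

13/3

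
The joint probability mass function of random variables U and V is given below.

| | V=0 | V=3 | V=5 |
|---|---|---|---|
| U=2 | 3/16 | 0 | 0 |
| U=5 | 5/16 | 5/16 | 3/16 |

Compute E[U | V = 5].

P(V = 5) = 3/16.
Summing U·P(U=x,V=y) over the conditioning event gives 15/16.
E[U | V = 5] = (15/16) / (3/16) = 5.

5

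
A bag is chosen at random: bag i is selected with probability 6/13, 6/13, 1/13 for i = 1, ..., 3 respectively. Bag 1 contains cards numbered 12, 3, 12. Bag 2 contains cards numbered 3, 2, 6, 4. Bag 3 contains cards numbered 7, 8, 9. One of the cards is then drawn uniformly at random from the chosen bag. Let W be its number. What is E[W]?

E[W | bag 1] = (12+3+12)/3 = 9.
E[W | bag 2] = (3+2+6+4)/4 = 15/4.
E[W | bag 3] = (7+8+9)/3 = 8.
By the law of total expectation,
E[W] = (6/13)·(9) + (6/13)·(15/4) + (1/13)·(8) = 13/2.

13/2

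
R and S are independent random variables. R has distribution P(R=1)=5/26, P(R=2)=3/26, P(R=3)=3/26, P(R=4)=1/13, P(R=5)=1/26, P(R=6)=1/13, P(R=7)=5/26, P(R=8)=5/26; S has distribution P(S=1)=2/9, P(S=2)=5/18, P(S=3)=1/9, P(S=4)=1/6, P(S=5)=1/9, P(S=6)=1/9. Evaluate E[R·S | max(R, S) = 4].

496/61

P(max(R, S) = 4) = 61/468.
Summing RS·P(x,y) over outcomes with max(R, S) = 4 gives 124/117.
E[R·S | max(R, S) = 4] = (124/117) / (61/468) = 496/61.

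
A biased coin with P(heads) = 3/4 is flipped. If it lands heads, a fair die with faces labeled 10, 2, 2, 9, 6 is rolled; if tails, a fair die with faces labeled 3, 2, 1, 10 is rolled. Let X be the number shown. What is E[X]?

107/20

E[X | heads] = (10+2+2+9+6)/5 = 29/5.
E[X | tails] = (3+2+1+10)/4 = 4.
E[X] = (3/4)·(29/5) + (1/4)·(4) = 107/20.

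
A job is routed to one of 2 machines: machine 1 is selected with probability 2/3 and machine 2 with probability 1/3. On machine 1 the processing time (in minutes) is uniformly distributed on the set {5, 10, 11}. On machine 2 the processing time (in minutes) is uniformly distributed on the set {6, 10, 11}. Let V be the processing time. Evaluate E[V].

79/9

E[V | machine 1] = (5+10+11)/3 = 26/3.
E[V | machine 2] = (6+10+11)/3 = 9.
By the law of total expectation,
E[V] = (2/3)·(26/3) + (1/3)·(9) = 79/9.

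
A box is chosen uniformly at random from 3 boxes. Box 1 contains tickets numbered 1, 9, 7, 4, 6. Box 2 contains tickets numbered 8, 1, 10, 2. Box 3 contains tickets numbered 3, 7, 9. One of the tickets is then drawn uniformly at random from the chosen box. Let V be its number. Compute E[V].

1019/180

E[V | box 1] = (1+9+7+4+6)/5 = 27/5.
E[V | box 2] = (8+1+10+2)/4 = 21/4.
E[V | box 3] = (3+7+9)/3 = 19/3.
E[V] = (1/3)·(27/5) + (1/3)·(21/4) + (1/3)·(19/3) = 1019/180.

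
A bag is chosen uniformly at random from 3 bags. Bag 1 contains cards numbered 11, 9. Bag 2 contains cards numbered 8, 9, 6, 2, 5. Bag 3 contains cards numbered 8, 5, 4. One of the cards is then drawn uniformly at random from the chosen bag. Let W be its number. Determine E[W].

E[W | bag 1] = (11+9)/2 = 10.
E[W | bag 2] = (8+9+6+2+5)/5 = 6.
E[W | bag 3] = (8+5+4)/3 = 17/3.
E[W] = (1/3)·(10) + (1/3)·(6) + (1/3)·(17/3) = 65/9.

65/9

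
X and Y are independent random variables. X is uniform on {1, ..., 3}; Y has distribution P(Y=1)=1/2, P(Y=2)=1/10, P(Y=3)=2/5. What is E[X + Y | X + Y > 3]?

P(X + Y > 3) = 19/30.
Summing (X+Y)·P(x,y) over outcomes with X + Y > 3 gives 89/30.
E[X + Y | X + Y > 3] = (89/30) / (19/30) = 89/19.

89/19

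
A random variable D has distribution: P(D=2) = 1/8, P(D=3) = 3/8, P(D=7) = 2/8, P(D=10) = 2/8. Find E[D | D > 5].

P(D > 5) = 1/2.
Σ over the event: 7·1/4 + 10·1/4 = 17/4.
E[D | D > 5] = (17/4) / (1/2) = 17/2.

17/2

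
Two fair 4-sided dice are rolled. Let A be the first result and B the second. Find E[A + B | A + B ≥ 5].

Outcomes with A + B ≥ 5: (1,4), (2,3), (2,4), (3,2), (3,3), (3,4), (4,1), (4,2), (4,3), (4,4), each with probability 1/16.
E[A + B | A + B ≥ 5] = (5 + 5 + 6 + 5 + 6 + 7 + 5 + 6 + 7 + 8) / 10 = 6.

6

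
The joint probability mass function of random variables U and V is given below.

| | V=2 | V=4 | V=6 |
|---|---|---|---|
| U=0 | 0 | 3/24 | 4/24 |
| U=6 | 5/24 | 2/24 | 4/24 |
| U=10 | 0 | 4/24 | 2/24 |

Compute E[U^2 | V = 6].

P(V = 6) = 5/12.
Σ U^2·P over the event = 0·(4/24) + 36·(4/24) + 100·(2/24) = 43/3.
E[U^2 | V = 6] = (43/3) / (5/12) = 172/5.

172/5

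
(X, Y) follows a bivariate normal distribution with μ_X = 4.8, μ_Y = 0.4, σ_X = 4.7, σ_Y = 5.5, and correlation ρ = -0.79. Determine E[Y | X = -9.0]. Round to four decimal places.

13.1577

The regression of Y on X has slope ρ·σ_Y/σ_X and passes through (μ_X, μ_Y).
E[Y | X=-9.0] = 0.4 + (-0.79)·(5.5/4.7)·(-9.0 − (4.8)) = 0.4 + (-0.92447)·(-13.8) = 13.1577.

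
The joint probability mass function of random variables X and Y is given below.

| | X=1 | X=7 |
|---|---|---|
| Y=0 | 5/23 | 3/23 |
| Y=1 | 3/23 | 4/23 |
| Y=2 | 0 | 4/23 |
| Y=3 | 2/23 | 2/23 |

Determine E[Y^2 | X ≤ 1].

P(X ≤ 1) = 10/23.
Σ Y^2·P over the event = 0·(5/23) + 1·(3/23) + 9·(2/23) = 21/23.
E[Y^2 | X ≤ 1] = (21/23) / (10/23) = 21/10.

21/10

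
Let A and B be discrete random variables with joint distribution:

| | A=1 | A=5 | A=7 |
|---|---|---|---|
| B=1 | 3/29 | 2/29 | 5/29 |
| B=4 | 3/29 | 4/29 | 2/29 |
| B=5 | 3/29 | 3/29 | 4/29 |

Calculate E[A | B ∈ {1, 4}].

P(B ∈ {1, 4}) = 19/29.
Σ A·P over the event = 1·(3/29) + 1·(3/29) + 5·(2/29) + 5·(4/29) + 7·(5/29) + 7·(2/29) = 85/29.
E[A | B ∈ {1, 4}] = (85/29) / (19/29) = 85/19.

85/19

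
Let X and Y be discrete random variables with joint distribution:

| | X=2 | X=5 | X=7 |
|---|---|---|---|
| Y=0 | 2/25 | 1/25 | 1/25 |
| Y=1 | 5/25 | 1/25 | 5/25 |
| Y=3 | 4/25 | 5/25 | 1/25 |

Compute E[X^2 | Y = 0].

41/2

P(Y = 0) = 4/25.
Σ X^2·P over the event = 4·(2/25) + 25·(1/25) + 49·(1/25) = 82/25.
E[X^2 | Y = 0] = (82/25) / (4/25) = 41/2.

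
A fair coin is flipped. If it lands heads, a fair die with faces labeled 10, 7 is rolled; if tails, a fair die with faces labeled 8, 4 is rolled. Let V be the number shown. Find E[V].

E[V | heads] = (10+7)/2 = 17/2.
E[V | tails] = (8+4)/2 = 6.
By the law of total expectation,
E[V] = (1/2)·(17/2) + (1/2)·(6) = 29/4.

29/4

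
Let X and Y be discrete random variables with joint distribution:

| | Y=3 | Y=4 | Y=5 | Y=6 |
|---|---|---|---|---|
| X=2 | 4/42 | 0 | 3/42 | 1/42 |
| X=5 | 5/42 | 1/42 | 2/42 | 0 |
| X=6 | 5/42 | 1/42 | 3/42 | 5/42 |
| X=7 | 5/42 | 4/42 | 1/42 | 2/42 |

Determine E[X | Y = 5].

41/9

P(Y = 5) = 3/14.
Σ X·P over the event = 2·(3/42) + 5·(2/42) + 6·(3/42) + 7·(1/42) = 41/42.
E[X | Y = 5] = (41/42) / (3/14) = 41/9.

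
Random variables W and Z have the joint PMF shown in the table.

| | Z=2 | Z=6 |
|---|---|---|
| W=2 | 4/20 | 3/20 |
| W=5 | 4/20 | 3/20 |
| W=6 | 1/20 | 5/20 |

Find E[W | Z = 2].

34/9

P(Z = 2) = 9/20.
Σ W·P over the event = 2·(4/20) + 5·(4/20) + 6·(1/20) = 17/10.
E[W | Z = 2] = (17/10) / (9/20) = 34/9.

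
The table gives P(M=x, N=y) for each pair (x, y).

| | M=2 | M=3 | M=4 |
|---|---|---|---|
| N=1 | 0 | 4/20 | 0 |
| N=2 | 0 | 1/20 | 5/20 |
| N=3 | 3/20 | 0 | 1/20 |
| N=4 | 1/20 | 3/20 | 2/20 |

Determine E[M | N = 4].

P(N = 4) = 3/10.
Σ M·P over the event = 2·(1/20) + 3·(3/20) + 4·(2/20) = 19/20.
E[M | N = 4] = (19/20) / (3/10) = 19/6.

19/6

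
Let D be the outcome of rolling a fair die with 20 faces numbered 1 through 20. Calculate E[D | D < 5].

Given D < 5, D is equally likely to be any of {1, 2, 3, 4}.
E[D | D < 5] = (1 + 2 + 3 + 4) / 4 = 5/2.

5/2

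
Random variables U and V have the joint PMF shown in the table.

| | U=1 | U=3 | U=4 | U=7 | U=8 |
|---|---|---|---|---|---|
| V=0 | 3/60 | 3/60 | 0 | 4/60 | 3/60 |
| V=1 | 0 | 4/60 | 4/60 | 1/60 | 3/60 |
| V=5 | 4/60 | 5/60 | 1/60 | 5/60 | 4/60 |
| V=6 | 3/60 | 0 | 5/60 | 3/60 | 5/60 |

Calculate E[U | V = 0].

P(V = 0) = 13/60.
Σ U·P over the event = 1·(3/60) + 3·(3/60) + 7·(4/60) + 8·(3/60) = 16/15.
E[U | V = 0] = (16/15) / (13/60) = 64/13.

64/13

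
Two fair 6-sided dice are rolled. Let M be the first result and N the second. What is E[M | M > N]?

14/3

P(M > N) = 5/12.
Summing M·P(x,y) over outcomes with M > N gives 35/18.
E[M | M > N] = (35/18) / (5/12) = 14/3.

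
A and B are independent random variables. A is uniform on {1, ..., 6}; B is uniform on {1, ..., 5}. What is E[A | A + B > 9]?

17/3

Outcomes with A + B > 9: (5,5), (6,4), (6,5), each with probability 1/30.
E[A | A + B > 9] = (5 + 6 + 6) / 3 = 17/3.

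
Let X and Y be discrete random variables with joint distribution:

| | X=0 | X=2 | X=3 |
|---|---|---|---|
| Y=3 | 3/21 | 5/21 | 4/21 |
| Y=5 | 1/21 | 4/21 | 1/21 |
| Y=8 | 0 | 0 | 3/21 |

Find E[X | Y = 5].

11/6

P(Y = 5) = 2/7.
Σ X·P over the event = 0·(1/21) + 2·(4/21) + 3·(1/21) = 11/21.
E[X | Y = 5] = (11/21) / (2/7) = 11/6.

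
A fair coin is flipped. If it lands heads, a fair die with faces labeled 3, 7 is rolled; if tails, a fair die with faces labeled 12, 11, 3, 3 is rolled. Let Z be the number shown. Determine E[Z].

49/8

E[Z | heads] = (3+7)/2 = 5.
E[Z | tails] = (12+11+3+3)/4 = 29/4.
E[Z] = (1/2)·(5) + (1/2)·(29/4) = 49/8.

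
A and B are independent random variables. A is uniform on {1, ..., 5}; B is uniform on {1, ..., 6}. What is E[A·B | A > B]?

17/2

P(A > B) = 1/3.
Summing AB·P(x,y) over outcomes with A > B gives 17/6.
E[A·B | A > B] = (17/6) / (1/3) = 17/2.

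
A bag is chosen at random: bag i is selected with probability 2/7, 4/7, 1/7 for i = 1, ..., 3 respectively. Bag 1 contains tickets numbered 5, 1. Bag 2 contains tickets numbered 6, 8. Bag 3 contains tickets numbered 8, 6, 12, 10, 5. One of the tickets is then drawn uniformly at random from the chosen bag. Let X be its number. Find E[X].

211/35

E[X | bag 1] = (5+1)/2 = 3.
E[X | bag 2] = (6+8)/2 = 7.
E[X | bag 3] = (8+6+12+10+5)/5 = 41/5.
By the law of total expectation,
E[X] = (2/7)·(3) + (4/7)·(7) + (1/7)·(41/5) = 211/35.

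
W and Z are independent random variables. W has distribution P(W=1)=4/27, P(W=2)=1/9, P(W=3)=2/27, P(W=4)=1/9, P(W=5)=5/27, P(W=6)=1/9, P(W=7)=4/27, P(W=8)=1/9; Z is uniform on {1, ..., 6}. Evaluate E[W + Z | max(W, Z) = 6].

326/35

P(max(W, Z) = 6) = 35/162.
Summing (W+Z)·P(x,y) over outcomes with max(W, Z) = 6 gives 163/81.
E[W + Z | max(W, Z) = 6] = (163/81) / (35/162) = 326/35.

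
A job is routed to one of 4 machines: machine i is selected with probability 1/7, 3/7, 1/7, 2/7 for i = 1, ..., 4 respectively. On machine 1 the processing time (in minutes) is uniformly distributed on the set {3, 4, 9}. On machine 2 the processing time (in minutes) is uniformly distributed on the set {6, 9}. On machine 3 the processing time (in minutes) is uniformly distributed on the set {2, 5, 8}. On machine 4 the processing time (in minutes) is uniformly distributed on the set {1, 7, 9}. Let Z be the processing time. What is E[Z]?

265/42

E[Z | machine 1] = (3+4+9)/3 = 16/3.
E[Z | machine 2] = (6+9)/2 = 15/2.
E[Z | machine 3] = (2+5+8)/3 = 5.
E[Z | machine 4] = (1+7+9)/3 = 17/3.
E[Z] = (1/7)·(16/3) + (3/7)·(15/2) + (1/7)·(5) + (2/7)·(17/3) = 265/42.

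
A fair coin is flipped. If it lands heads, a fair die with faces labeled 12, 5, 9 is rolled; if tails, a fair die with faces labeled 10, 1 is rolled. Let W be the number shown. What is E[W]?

E[W | heads] = (12+5+9)/3 = 26/3.
E[W | tails] = (10+1)/2 = 11/2.
By the law of total expectation,
E[W] = (1/2)·(26/3) + (1/2)·(11/2) = 85/12.

85/12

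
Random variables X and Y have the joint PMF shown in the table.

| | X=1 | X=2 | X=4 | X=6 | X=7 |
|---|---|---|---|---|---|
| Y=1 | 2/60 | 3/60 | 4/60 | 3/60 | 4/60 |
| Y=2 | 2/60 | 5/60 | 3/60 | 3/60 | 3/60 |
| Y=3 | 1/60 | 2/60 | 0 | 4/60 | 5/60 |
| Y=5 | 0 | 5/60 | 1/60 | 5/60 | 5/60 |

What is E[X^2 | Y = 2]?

325/16

P(Y = 2) = 4/15.
Σ X^2·P over the event = 1·(2/60) + 4·(5/60) + 16·(3/60) + 36·(3/60) + 49·(3/60) = 65/12.
E[X^2 | Y = 2] = (65/12) / (4/15) = 325/16.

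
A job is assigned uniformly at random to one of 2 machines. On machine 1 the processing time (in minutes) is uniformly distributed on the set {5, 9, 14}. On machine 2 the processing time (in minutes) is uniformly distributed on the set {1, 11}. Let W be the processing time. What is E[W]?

23/3

E[W | machine 1] = (5+9+14)/3 = 28/3.
E[W | machine 2] = (1+11)/2 = 6.
By the law of total expectation,
E[W] = (1/2)·(28/3) + (1/2)·(6) = 23/3.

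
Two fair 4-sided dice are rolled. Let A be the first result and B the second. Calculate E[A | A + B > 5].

Outcomes with A + B > 5: (2,4), (3,3), (3,4), (4,2), (4,3), (4,4), each with probability 1/16.
E[A | A + B > 5] = (2 + 3 + 3 + 4 + 4 + 4) / 6 = 10/3.

10/3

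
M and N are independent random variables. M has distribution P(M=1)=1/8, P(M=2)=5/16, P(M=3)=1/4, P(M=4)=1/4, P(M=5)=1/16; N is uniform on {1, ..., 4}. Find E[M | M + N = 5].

8/3

P(M + N = 5) = 15/64.
Summing M·P(x,y) over outcomes with M + N = 5 gives 5/8.
E[M | M + N = 5] = (5/8) / (15/64) = 8/3.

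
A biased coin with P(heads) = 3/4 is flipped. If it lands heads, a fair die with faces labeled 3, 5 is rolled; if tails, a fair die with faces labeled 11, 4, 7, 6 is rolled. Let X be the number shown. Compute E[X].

19/4

E[X | heads] = (3+5)/2 = 4.
E[X | tails] = (11+4+7+6)/4 = 7.
E[X] = (3/4)·(4) + (1/4)·(7) = 19/4.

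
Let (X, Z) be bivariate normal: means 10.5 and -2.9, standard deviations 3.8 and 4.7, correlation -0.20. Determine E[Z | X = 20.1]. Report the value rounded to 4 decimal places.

For a bivariate normal, E[Z | X=x] = μ_Z + ρ·(σ_Z/σ_X)·(x − μ_X).
E[Z | X=20.1] = -2.9 + (-0.20)·(4.7/3.8)·(20.1 − (10.5)) = -2.9 + (-0.247368)·(9.6) = -5.2747.

-5.2747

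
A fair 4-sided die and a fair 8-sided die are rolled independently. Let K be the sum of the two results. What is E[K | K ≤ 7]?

46/9

P(K ≤ 7) = 9/16.
Σ over the event: 2·1/32 + 3·1/16 + 4·3/32 + 5·1/8 + 6·1/8 + 7·1/8 = 23/8.
E[K | K ≤ 7] = (23/8) / (9/16) = 46/9.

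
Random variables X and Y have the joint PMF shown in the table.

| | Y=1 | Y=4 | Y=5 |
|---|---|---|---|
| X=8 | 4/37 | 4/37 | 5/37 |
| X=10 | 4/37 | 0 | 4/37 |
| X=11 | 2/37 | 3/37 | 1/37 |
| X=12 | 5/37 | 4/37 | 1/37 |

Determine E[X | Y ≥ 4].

108/11

P(Y ≥ 4) = 22/37.
Σ X·P over the event = 8·(4/37) + 8·(5/37) + 10·(4/37) + 11·(3/37) + 11·(1/37) + 12·(4/37) + 12·(1/37) = 216/37.
E[X | Y ≥ 4] = (216/37) / (22/37) = 108/11.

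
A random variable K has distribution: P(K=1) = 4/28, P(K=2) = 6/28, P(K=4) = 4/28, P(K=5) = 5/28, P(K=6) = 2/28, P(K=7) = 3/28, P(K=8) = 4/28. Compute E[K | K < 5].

P(K < 5) = 1/2.
Σ over the event: 1·1/7 + 2·3/14 + 4·1/7 = 8/7.
E[K | K < 5] = (8/7) / (1/2) = 16/7.

16/7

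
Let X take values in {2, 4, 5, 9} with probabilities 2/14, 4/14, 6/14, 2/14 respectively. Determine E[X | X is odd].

6

P(X is odd) = 4/7.
Σ over the event: 5·3/7 + 9·1/7 = 24/7.
E[X | X is odd] = (24/7) / (4/7) = 6.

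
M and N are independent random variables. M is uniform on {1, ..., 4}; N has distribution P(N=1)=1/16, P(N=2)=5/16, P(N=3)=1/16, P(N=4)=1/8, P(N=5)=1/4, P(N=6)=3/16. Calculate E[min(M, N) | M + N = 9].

25/7

P(M + N = 9) = 7/64.
Summing min(M,N)·P(x,y) over outcomes with M + N = 9 gives 25/64.
E[min(M, N) | M + N = 9] = (25/64) / (7/64) = 25/7.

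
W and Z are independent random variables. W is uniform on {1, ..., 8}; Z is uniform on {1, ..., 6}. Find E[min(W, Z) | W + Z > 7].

P(W + Z > 7) = 9/16.
Summing min(W,Z)·P(x,y) over outcomes with W + Z > 7 gives 33/16.
E[min(W, Z) | W + Z > 7] = (33/16) / (9/16) = 11/3.

11/3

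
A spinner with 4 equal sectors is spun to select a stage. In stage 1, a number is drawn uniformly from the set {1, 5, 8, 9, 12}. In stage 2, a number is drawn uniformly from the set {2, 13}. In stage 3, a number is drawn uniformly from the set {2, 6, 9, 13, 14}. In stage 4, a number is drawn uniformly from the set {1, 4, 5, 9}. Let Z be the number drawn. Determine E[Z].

561/80

E[Z | stage 1] = (1+5+8+9+12)/5 = 7.
E[Z | stage 2] = (2+13)/2 = 15/2.
E[Z | stage 3] = (2+6+9+13+14)/5 = 44/5.
E[Z | stage 4] = (1+4+5+9)/4 = 19/4.
By the law of total expectation,
E[Z] = (1/4)·(7) + (1/4)·(15/2) + (1/4)·(44/5) + (1/4)·(19/4) = 561/80.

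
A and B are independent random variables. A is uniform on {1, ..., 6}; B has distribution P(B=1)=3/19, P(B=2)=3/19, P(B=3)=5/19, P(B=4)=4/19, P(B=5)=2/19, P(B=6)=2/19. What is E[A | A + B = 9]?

P(A + B = 9) = 13/114.
Summing A·P(x,y) over outcomes with A + B = 9 gives 32/57.
E[A | A + B = 9] = (32/57) / (13/114) = 64/13.

64/13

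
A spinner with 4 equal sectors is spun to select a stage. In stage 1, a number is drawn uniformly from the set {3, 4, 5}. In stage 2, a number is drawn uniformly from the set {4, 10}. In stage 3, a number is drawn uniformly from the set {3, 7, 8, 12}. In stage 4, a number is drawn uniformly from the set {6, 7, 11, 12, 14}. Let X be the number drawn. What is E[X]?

E[X | stage 1] = (3+4+5)/3 = 4.
E[X | stage 2] = (4+10)/2 = 7.
E[X | stage 3] = (3+7+8+12)/4 = 15/2.
E[X | stage 4] = (6+7+11+12+14)/5 = 10.
E[X] = (1/4)·(4) + (1/4)·(7) + (1/4)·(15/2) + (1/4)·(10) = 57/8.

57/8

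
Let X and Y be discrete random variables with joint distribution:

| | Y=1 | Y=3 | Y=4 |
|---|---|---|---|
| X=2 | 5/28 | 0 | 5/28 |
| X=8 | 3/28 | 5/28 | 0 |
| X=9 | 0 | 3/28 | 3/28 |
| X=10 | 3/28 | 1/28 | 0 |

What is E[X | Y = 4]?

P(Y = 4) = 2/7.
Summing X·P(X=x,Y=y) over the conditioning event gives 37/28.
E[X | Y = 4] = (37/28) / (2/7) = 37/8.

37/8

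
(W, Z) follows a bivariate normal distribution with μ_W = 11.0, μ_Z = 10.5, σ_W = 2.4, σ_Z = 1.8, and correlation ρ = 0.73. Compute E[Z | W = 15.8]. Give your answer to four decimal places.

E[Z | W=x] = μ_Z + ρ(σ_Z/σ_W)(x − μ_W) for jointly normal variables.
E[Z | W=15.8] = 10.5 + (0.73)·(1.8/2.4)·(15.8 − (11.0)) = 10.5 + (0.5475)·(4.8) = 13.1280.

13.1280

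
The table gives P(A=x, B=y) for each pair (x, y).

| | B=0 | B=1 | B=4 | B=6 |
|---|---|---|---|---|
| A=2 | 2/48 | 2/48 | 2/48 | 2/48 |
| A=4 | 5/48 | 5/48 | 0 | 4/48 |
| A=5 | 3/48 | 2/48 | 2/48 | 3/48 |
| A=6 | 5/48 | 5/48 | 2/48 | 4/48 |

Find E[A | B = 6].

59/13

P(B = 6) = 13/48.
Σ A·P over the event = 2·(2/48) + 4·(4/48) + 5·(3/48) + 6·(4/48) = 59/48.
E[A | B = 6] = (59/48) / (13/48) = 59/13.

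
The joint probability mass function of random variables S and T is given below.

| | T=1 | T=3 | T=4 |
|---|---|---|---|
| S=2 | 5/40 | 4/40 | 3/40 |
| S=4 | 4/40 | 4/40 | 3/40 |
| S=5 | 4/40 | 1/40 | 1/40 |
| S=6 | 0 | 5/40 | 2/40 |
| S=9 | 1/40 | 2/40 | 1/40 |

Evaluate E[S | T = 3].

P(T = 3) = 2/5.
Σ S·P over the event = 2·(4/40) + 4·(4/40) + 5·(1/40) + 6·(5/40) + 9·(2/40) = 77/40.
E[S | T = 3] = (77/40) / (2/5) = 77/16.

77/16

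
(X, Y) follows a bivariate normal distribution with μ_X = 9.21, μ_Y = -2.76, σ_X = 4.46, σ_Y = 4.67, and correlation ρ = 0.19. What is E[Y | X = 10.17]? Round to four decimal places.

-2.5690

For a bivariate normal, E[Y | X=x] = μ_Y + ρ·(σ_Y/σ_X)·(x − μ_X).
E[Y | X=10.17] = -2.76 + (0.19)·(4.67/4.46)·(10.17 − (9.21)) = -2.76 + (0.19895)·(0.96) = -2.5690.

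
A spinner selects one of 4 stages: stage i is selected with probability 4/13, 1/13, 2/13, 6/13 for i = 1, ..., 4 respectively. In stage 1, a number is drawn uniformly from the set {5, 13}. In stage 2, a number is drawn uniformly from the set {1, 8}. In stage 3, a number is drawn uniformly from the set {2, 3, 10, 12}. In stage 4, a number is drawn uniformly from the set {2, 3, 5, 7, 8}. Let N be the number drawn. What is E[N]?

E[N | stage 1] = (5+13)/2 = 9.
E[N | stage 2] = (1+8)/2 = 9/2.
E[N | stage 3] = (2+3+10+12)/4 = 27/4.
E[N | stage 4] = (2+3+5+7+8)/5 = 5.
By the law of total expectation,
E[N] = (4/13)·(9) + (1/13)·(9/2) + (2/13)·(27/4) + (6/13)·(5) = 84/13.

84/13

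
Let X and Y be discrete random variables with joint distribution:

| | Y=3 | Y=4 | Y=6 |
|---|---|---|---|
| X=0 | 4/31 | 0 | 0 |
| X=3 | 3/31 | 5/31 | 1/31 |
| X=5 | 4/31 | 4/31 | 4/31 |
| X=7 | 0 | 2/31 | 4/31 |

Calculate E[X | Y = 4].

P(Y = 4) = 11/31.
Summing X·P(X=x,Y=y) over the conditioning event gives 49/31.
E[X | Y = 4] = (49/31) / (11/31) = 49/11.

49/11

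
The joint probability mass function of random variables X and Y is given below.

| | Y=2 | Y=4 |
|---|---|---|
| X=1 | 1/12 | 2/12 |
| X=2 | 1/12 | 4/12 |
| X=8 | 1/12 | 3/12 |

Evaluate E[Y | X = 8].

7/2

P(X = 8) = 1/3.
Summing Y·P(X=x,Y=y) over the conditioning event gives 7/6.
E[Y | X = 8] = (7/6) / (1/3) = 7/2.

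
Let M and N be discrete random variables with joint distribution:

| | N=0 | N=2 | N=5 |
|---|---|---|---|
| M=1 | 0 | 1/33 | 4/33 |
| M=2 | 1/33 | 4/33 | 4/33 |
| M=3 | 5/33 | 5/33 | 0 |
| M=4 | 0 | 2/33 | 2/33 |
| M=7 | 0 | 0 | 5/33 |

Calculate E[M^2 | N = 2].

P(N = 2) = 4/11.
Σ M^2·P over the event = 1·(1/33) + 4·(4/33) + 9·(5/33) + 16·(2/33) = 94/33.
E[M^2 | N = 2] = (94/33) / (4/11) = 47/6.

47/6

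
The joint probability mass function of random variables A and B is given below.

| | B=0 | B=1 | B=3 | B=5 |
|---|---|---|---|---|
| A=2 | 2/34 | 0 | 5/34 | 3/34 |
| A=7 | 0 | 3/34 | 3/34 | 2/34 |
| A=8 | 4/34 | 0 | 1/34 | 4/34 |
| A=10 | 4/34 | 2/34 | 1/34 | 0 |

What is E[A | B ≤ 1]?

P(B ≤ 1) = 15/34.
Σ A·P over the event = 2·(2/34) + 7·(3/34) + 8·(4/34) + 10·(4/34) + 10·(2/34) = 117/34.
E[A | B ≤ 1] = (117/34) / (15/34) = 39/5.

39/5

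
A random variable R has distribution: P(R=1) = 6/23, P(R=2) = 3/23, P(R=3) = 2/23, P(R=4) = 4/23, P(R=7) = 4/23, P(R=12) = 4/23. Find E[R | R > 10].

P(R > 10) = 4/23.
Σ over the event: 12·4/23 = 48/23.
E[R | R > 10] = (48/23) / (4/23) = 12.

12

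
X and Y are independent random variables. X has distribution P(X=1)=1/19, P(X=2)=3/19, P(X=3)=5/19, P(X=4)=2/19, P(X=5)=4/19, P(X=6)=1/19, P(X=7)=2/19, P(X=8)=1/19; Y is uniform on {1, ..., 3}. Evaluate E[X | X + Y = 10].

22/3

P(X + Y = 10) = 1/19.
Summing X·P(x,y) over outcomes with X + Y = 10 gives 22/57.
E[X | X + Y = 10] = (22/57) / (1/19) = 22/3.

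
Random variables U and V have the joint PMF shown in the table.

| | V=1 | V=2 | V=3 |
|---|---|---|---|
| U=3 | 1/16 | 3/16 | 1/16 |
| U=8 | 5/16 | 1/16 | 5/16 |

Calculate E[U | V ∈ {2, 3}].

6

P(V ∈ {2, 3}) = 5/8.
Summing U·P(U=x,V=y) over the conditioning event gives 15/4.
E[U | V ∈ {2, 3}] = (15/4) / (5/8) = 6.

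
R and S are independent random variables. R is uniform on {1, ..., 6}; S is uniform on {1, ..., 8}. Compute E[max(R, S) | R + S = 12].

Outcomes with R + S = 12: (4,8), (5,7), (6,6), each with probability 1/48.
E[max(R, S) | R + S = 12] = (8 + 7 + 6) / 3 = 7.

7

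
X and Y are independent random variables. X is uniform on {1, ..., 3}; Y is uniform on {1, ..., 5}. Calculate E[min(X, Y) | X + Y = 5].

Outcomes with X + Y = 5: (1,4), (2,3), (3,2), each with probability 1/15.
E[min(X, Y) | X + Y = 5] = (1 + 2 + 2) / 3 = 5/3.

5/3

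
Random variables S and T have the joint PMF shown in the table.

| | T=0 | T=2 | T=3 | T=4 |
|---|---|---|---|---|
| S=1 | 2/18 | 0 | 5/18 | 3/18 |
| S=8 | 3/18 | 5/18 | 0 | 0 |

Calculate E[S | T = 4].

1

P(T = 4) = 1/6.
Summing S·P(S=x,T=y) over the conditioning event gives 1/6.
E[S | T = 4] = (1/6) / (1/6) = 1.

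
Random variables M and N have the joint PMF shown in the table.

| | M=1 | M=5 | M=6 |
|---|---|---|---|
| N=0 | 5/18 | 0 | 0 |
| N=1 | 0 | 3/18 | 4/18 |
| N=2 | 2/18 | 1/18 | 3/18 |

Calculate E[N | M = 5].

P(M = 5) = 2/9.
Σ N·P over the event = 1·(3/18) + 2·(1/18) = 5/18.
E[N | M = 5] = (5/18) / (2/9) = 5/4.

5/4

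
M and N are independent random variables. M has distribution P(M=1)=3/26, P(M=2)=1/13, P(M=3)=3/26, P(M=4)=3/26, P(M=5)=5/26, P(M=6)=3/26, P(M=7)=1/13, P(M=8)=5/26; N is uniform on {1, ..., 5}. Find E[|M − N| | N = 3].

P(N = 3) = 1/5.
Summing |M−N|·P(x,y) over outcomes with N = 3 gives 63/130.
E[|M − N| | N = 3] = (63/130) / (1/5) = 63/26.

63/26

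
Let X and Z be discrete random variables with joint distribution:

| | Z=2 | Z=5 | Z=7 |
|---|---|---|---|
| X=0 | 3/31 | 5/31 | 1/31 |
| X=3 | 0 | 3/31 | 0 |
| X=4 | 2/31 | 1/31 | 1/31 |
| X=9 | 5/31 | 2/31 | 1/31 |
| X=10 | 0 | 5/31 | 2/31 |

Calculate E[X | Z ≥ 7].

33/5

P(Z ≥ 7) = 5/31.
Summing X·P(X=x,Z=y) over the conditioning event gives 33/31.
E[X | Z ≥ 7] = (33/31) / (5/31) = 33/5.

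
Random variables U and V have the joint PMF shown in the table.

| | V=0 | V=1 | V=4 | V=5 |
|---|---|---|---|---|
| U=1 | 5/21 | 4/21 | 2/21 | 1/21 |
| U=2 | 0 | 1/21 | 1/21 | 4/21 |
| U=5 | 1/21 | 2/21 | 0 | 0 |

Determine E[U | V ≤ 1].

P(V ≤ 1) = 13/21.
Σ U·P over the event = 1·(5/21) + 1·(4/21) + 2·(1/21) + 5·(1/21) + 5·(2/21) = 26/21.
E[U | V ≤ 1] = (26/21) / (13/21) = 2.

2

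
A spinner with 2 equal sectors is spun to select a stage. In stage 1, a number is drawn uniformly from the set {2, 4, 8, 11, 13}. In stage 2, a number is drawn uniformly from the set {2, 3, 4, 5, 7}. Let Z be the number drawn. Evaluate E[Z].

59/10

E[Z | stage 1] = (2+4+8+11+13)/5 = 38/5.
E[Z | stage 2] = (2+3+4+5+7)/5 = 21/5.
E[Z] = (1/2)·(38/5) + (1/2)·(21/5) = 59/10.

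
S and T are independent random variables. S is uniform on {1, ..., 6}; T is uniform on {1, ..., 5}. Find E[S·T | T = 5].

35/2

P(T = 5) = 1/5.
Summing ST·P(x,y) over outcomes with T = 5 gives 7/2.
E[S·T | T = 5] = (7/2) / (1/5) = 35/2.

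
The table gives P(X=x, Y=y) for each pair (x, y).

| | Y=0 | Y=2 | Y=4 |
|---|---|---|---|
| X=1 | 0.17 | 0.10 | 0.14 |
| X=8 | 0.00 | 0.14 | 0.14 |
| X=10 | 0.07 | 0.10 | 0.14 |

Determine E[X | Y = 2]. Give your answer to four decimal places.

P(Y = 2) = 0.34.
Σ X·P over the event = 1·(0.10) + 8·(0.14) + 10·(0.10) = 2.22.
E[X | Y = 2] = (2.22) / (0.34) = 6.5294.

6.5294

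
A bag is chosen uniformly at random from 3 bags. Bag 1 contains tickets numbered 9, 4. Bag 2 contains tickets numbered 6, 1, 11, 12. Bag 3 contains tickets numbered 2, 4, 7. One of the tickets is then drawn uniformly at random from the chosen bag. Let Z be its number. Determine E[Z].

E[Z | bag 1] = (9+4)/2 = 13/2.
E[Z | bag 2] = (6+1+11+12)/4 = 15/2.
E[Z | bag 3] = (2+4+7)/3 = 13/3.
By the law of total expectation,
E[Z] = (1/3)·(13/2) + (1/3)·(15/2) + (1/3)·(13/3) = 55/9.

55/9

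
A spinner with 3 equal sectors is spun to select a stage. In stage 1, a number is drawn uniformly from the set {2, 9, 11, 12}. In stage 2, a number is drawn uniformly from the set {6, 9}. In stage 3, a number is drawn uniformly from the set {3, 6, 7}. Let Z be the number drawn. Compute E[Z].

E[Z | stage 1] = (2+9+11+12)/4 = 17/2.
E[Z | stage 2] = (6+9)/2 = 15/2.
E[Z | stage 3] = (3+6+7)/3 = 16/3.
E[Z] = (1/3)·(17/2) + (1/3)·(15/2) + (1/3)·(16/3) = 64/9.

64/9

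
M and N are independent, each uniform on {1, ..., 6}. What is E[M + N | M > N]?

7

P(M > N) = 5/12.
Summing (M+N)·P(x,y) over outcomes with M > N gives 35/12.
E[M + N | M > N] = (35/12) / (5/12) = 7.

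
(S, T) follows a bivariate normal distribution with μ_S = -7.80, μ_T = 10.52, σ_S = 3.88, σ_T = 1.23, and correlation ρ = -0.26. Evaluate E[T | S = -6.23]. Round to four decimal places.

10.3906

For a bivariate normal, E[T | S=x] = μ_T + ρ·(σ_T/σ_S)·(x − μ_S).
E[T | S=-6.23] = 10.52 + (-0.26)·(1.23/3.88)·(-6.23 − (-7.80)) = 10.52 + (-0.082423)·(1.57) = 10.3906.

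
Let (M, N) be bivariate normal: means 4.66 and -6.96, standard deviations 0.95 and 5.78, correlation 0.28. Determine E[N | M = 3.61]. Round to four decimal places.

-8.7488

E[N | M=x] = μ_N + ρ(σ_N/σ_M)(x − μ_M) for jointly normal variables.
E[N | M=3.61] = -6.96 + (0.28)·(5.78/0.95)·(3.61 − (4.66)) = -6.96 + (1.7036)·(-1.05) = -8.7488.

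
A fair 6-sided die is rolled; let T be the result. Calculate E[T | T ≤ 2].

Given T ≤ 2, T is equally likely to be any of {1, 2}.
E[T | T ≤ 2] = (1 + 2) / 2 = 3/2.

3/2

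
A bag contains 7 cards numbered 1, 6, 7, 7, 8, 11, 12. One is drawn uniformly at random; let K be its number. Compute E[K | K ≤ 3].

1

P(K ≤ 3) = 1/7.
Σ over the event: 1·1/7 = 1/7.
E[K | K ≤ 3] = (1/7) / (1/7) = 1.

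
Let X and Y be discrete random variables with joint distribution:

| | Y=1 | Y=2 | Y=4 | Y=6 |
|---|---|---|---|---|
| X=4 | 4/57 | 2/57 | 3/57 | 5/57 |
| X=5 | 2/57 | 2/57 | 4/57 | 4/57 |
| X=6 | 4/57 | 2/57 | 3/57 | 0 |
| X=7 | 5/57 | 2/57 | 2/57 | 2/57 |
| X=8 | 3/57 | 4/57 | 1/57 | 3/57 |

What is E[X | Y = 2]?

19/3

P(Y = 2) = 4/19.
Σ X·P over the event = 4·(2/57) + 5·(2/57) + 6·(2/57) + 7·(2/57) + 8·(4/57) = 4/3.
E[X | Y = 2] = (4/3) / (4/19) = 19/3.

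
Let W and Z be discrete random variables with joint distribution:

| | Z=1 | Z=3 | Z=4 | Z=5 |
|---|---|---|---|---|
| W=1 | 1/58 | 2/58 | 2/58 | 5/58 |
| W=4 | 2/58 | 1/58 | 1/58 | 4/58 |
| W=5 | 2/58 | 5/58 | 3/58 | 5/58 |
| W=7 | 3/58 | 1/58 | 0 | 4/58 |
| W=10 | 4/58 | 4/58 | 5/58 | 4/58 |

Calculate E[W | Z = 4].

71/11

P(Z = 4) = 11/58.
Summing W·P(W=x,Z=y) over the conditioning event gives 71/58.
E[W | Z = 4] = (71/58) / (11/58) = 71/11.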